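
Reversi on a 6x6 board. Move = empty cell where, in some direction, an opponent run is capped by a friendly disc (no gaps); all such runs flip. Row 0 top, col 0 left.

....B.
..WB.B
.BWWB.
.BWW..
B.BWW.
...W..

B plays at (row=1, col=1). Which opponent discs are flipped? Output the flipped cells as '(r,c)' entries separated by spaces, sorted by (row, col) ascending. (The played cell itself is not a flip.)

Answer: (1,2)

Derivation:
Dir NW: first cell '.' (not opp) -> no flip
Dir N: first cell '.' (not opp) -> no flip
Dir NE: first cell '.' (not opp) -> no flip
Dir W: first cell '.' (not opp) -> no flip
Dir E: opp run (1,2) capped by B -> flip
Dir SW: first cell '.' (not opp) -> no flip
Dir S: first cell 'B' (not opp) -> no flip
Dir SE: opp run (2,2) (3,3) (4,4), next='.' -> no flip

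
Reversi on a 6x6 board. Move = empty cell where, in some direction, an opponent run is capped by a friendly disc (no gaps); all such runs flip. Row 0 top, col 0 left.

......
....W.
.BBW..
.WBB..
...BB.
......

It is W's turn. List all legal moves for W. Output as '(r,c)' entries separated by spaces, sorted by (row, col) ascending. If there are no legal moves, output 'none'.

Answer: (1,1) (1,3) (2,0) (3,4) (4,1) (5,3)

Derivation:
(1,0): no bracket -> illegal
(1,1): flips 1 -> legal
(1,2): no bracket -> illegal
(1,3): flips 1 -> legal
(2,0): flips 2 -> legal
(2,4): no bracket -> illegal
(3,0): no bracket -> illegal
(3,4): flips 2 -> legal
(3,5): no bracket -> illegal
(4,1): flips 1 -> legal
(4,2): no bracket -> illegal
(4,5): no bracket -> illegal
(5,2): no bracket -> illegal
(5,3): flips 2 -> legal
(5,4): no bracket -> illegal
(5,5): no bracket -> illegal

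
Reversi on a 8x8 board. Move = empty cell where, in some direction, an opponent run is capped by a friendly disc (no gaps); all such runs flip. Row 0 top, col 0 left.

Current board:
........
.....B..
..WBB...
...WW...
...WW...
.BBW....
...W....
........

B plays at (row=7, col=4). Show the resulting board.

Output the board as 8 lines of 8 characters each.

Place B at (7,4); scan 8 dirs for brackets.
Dir NW: opp run (6,3) capped by B -> flip
Dir N: first cell '.' (not opp) -> no flip
Dir NE: first cell '.' (not opp) -> no flip
Dir W: first cell '.' (not opp) -> no flip
Dir E: first cell '.' (not opp) -> no flip
Dir SW: edge -> no flip
Dir S: edge -> no flip
Dir SE: edge -> no flip
All flips: (6,3)

Answer: ........
.....B..
..WBB...
...WW...
...WW...
.BBW....
...B....
....B...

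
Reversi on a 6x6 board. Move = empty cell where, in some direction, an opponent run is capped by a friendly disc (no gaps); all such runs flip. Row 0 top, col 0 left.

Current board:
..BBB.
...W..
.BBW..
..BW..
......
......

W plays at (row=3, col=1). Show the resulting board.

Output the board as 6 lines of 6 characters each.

Answer: ..BBB.
...W..
.BWW..
.WWW..
......
......

Derivation:
Place W at (3,1); scan 8 dirs for brackets.
Dir NW: first cell '.' (not opp) -> no flip
Dir N: opp run (2,1), next='.' -> no flip
Dir NE: opp run (2,2) capped by W -> flip
Dir W: first cell '.' (not opp) -> no flip
Dir E: opp run (3,2) capped by W -> flip
Dir SW: first cell '.' (not opp) -> no flip
Dir S: first cell '.' (not opp) -> no flip
Dir SE: first cell '.' (not opp) -> no flip
All flips: (2,2) (3,2)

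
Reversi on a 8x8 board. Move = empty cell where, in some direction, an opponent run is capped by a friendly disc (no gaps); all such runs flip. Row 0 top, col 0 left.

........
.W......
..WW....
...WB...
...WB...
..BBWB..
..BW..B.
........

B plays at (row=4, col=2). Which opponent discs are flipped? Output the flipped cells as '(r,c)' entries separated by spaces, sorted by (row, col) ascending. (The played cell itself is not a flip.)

Answer: (4,3)

Derivation:
Dir NW: first cell '.' (not opp) -> no flip
Dir N: first cell '.' (not opp) -> no flip
Dir NE: opp run (3,3), next='.' -> no flip
Dir W: first cell '.' (not opp) -> no flip
Dir E: opp run (4,3) capped by B -> flip
Dir SW: first cell '.' (not opp) -> no flip
Dir S: first cell 'B' (not opp) -> no flip
Dir SE: first cell 'B' (not opp) -> no flip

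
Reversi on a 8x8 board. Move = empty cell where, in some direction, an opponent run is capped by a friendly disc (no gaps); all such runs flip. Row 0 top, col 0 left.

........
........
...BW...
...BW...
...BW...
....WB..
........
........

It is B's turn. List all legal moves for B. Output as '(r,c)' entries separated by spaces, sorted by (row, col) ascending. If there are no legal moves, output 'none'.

Answer: (1,5) (2,5) (3,5) (4,5) (5,3) (6,5)

Derivation:
(1,3): no bracket -> illegal
(1,4): no bracket -> illegal
(1,5): flips 1 -> legal
(2,5): flips 2 -> legal
(3,5): flips 1 -> legal
(4,5): flips 2 -> legal
(5,3): flips 1 -> legal
(6,3): no bracket -> illegal
(6,4): no bracket -> illegal
(6,5): flips 1 -> legal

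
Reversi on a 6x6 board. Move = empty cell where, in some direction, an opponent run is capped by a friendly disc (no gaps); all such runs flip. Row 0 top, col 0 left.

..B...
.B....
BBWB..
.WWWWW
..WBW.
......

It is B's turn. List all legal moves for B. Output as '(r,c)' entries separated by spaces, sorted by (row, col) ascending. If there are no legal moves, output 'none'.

(1,2): no bracket -> illegal
(1,3): no bracket -> illegal
(2,4): no bracket -> illegal
(2,5): flips 1 -> legal
(3,0): no bracket -> illegal
(4,0): no bracket -> illegal
(4,1): flips 3 -> legal
(4,5): flips 2 -> legal
(5,1): no bracket -> illegal
(5,2): no bracket -> illegal
(5,3): flips 2 -> legal
(5,4): no bracket -> illegal
(5,5): flips 3 -> legal

Answer: (2,5) (4,1) (4,5) (5,3) (5,5)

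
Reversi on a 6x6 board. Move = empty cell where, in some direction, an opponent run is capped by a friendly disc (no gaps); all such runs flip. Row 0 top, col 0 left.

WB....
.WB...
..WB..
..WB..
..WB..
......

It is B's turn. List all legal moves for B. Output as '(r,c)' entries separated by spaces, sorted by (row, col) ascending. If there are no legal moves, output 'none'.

Answer: (1,0) (2,1) (3,1) (4,1) (5,1) (5,2)

Derivation:
(0,2): no bracket -> illegal
(1,0): flips 1 -> legal
(1,3): no bracket -> illegal
(2,0): no bracket -> illegal
(2,1): flips 3 -> legal
(3,1): flips 1 -> legal
(4,1): flips 2 -> legal
(5,1): flips 1 -> legal
(5,2): flips 3 -> legal
(5,3): no bracket -> illegal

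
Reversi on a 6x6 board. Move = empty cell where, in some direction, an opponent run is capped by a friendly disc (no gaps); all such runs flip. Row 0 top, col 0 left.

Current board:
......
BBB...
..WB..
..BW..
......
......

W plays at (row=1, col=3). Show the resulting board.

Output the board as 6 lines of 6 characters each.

Answer: ......
BBBW..
..WW..
..BW..
......
......

Derivation:
Place W at (1,3); scan 8 dirs for brackets.
Dir NW: first cell '.' (not opp) -> no flip
Dir N: first cell '.' (not opp) -> no flip
Dir NE: first cell '.' (not opp) -> no flip
Dir W: opp run (1,2) (1,1) (1,0), next=edge -> no flip
Dir E: first cell '.' (not opp) -> no flip
Dir SW: first cell 'W' (not opp) -> no flip
Dir S: opp run (2,3) capped by W -> flip
Dir SE: first cell '.' (not opp) -> no flip
All flips: (2,3)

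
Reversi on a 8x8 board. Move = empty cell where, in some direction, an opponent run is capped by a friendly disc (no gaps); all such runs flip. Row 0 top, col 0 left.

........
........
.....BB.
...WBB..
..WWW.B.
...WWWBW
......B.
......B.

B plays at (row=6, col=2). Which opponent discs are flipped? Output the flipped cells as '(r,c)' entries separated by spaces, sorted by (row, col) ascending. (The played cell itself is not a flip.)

Dir NW: first cell '.' (not opp) -> no flip
Dir N: first cell '.' (not opp) -> no flip
Dir NE: opp run (5,3) (4,4) capped by B -> flip
Dir W: first cell '.' (not opp) -> no flip
Dir E: first cell '.' (not opp) -> no flip
Dir SW: first cell '.' (not opp) -> no flip
Dir S: first cell '.' (not opp) -> no flip
Dir SE: first cell '.' (not opp) -> no flip

Answer: (4,4) (5,3)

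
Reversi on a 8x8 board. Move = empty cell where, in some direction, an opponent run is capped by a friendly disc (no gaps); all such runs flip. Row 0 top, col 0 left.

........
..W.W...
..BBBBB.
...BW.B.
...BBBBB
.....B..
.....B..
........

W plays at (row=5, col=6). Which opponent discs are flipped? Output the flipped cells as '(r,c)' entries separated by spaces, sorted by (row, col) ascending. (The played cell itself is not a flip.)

Answer: (4,5)

Derivation:
Dir NW: opp run (4,5) capped by W -> flip
Dir N: opp run (4,6) (3,6) (2,6), next='.' -> no flip
Dir NE: opp run (4,7), next=edge -> no flip
Dir W: opp run (5,5), next='.' -> no flip
Dir E: first cell '.' (not opp) -> no flip
Dir SW: opp run (6,5), next='.' -> no flip
Dir S: first cell '.' (not opp) -> no flip
Dir SE: first cell '.' (not opp) -> no flip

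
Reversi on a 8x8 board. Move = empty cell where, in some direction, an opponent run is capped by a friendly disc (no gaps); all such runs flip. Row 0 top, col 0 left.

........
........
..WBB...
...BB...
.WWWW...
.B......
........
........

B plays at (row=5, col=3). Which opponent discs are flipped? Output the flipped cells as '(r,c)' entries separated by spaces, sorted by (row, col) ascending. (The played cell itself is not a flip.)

Dir NW: opp run (4,2), next='.' -> no flip
Dir N: opp run (4,3) capped by B -> flip
Dir NE: opp run (4,4), next='.' -> no flip
Dir W: first cell '.' (not opp) -> no flip
Dir E: first cell '.' (not opp) -> no flip
Dir SW: first cell '.' (not opp) -> no flip
Dir S: first cell '.' (not opp) -> no flip
Dir SE: first cell '.' (not opp) -> no flip

Answer: (4,3)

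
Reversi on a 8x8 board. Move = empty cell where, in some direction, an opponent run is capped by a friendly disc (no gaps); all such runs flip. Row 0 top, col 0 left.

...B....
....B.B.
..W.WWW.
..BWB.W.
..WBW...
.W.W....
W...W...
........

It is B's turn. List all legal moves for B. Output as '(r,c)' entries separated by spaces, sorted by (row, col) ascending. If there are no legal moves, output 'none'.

Answer: (1,2) (2,3) (4,1) (4,5) (4,6) (4,7) (5,2) (5,4) (6,3)

Derivation:
(1,1): no bracket -> illegal
(1,2): flips 1 -> legal
(1,3): no bracket -> illegal
(1,5): no bracket -> illegal
(1,7): no bracket -> illegal
(2,1): no bracket -> illegal
(2,3): flips 1 -> legal
(2,7): no bracket -> illegal
(3,1): no bracket -> illegal
(3,5): no bracket -> illegal
(3,7): no bracket -> illegal
(4,0): no bracket -> illegal
(4,1): flips 1 -> legal
(4,5): flips 1 -> legal
(4,6): flips 2 -> legal
(4,7): flips 2 -> legal
(5,0): no bracket -> illegal
(5,2): flips 1 -> legal
(5,4): flips 1 -> legal
(5,5): no bracket -> illegal
(6,1): no bracket -> illegal
(6,2): no bracket -> illegal
(6,3): flips 1 -> legal
(6,5): no bracket -> illegal
(7,0): no bracket -> illegal
(7,1): no bracket -> illegal
(7,3): no bracket -> illegal
(7,4): no bracket -> illegal
(7,5): no bracket -> illegal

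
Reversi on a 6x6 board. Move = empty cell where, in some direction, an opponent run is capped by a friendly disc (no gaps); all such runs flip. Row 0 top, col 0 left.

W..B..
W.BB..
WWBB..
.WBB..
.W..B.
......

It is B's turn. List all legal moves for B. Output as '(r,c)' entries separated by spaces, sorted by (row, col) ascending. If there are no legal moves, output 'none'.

Answer: (3,0) (4,0) (5,0)

Derivation:
(0,1): no bracket -> illegal
(1,1): no bracket -> illegal
(3,0): flips 2 -> legal
(4,0): flips 1 -> legal
(4,2): no bracket -> illegal
(5,0): flips 1 -> legal
(5,1): no bracket -> illegal
(5,2): no bracket -> illegal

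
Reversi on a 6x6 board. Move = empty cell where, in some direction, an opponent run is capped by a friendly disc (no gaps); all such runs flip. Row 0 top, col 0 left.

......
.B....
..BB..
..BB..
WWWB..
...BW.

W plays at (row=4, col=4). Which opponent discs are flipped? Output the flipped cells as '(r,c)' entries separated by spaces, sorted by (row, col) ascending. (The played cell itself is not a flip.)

Answer: (4,3)

Derivation:
Dir NW: opp run (3,3) (2,2) (1,1), next='.' -> no flip
Dir N: first cell '.' (not opp) -> no flip
Dir NE: first cell '.' (not opp) -> no flip
Dir W: opp run (4,3) capped by W -> flip
Dir E: first cell '.' (not opp) -> no flip
Dir SW: opp run (5,3), next=edge -> no flip
Dir S: first cell 'W' (not opp) -> no flip
Dir SE: first cell '.' (not opp) -> no flip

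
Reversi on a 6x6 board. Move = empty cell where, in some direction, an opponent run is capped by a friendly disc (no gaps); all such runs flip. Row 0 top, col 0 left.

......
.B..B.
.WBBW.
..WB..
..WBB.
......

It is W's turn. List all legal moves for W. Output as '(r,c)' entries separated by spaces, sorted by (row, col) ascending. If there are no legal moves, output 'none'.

(0,0): no bracket -> illegal
(0,1): flips 1 -> legal
(0,2): no bracket -> illegal
(0,3): no bracket -> illegal
(0,4): flips 1 -> legal
(0,5): flips 2 -> legal
(1,0): no bracket -> illegal
(1,2): flips 1 -> legal
(1,3): no bracket -> illegal
(1,5): no bracket -> illegal
(2,0): no bracket -> illegal
(2,5): no bracket -> illegal
(3,1): no bracket -> illegal
(3,4): flips 1 -> legal
(3,5): no bracket -> illegal
(4,5): flips 2 -> legal
(5,2): no bracket -> illegal
(5,3): no bracket -> illegal
(5,4): flips 1 -> legal
(5,5): no bracket -> illegal

Answer: (0,1) (0,4) (0,5) (1,2) (3,4) (4,5) (5,4)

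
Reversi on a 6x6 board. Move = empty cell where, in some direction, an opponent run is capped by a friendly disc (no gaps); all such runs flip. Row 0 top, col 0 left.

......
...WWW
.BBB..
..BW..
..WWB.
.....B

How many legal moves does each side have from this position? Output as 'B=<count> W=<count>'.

-- B to move --
(0,2): no bracket -> illegal
(0,3): flips 1 -> legal
(0,4): flips 1 -> legal
(0,5): flips 1 -> legal
(1,2): no bracket -> illegal
(2,4): no bracket -> illegal
(2,5): no bracket -> illegal
(3,1): no bracket -> illegal
(3,4): flips 1 -> legal
(4,1): flips 2 -> legal
(5,1): no bracket -> illegal
(5,2): flips 1 -> legal
(5,3): flips 2 -> legal
(5,4): flips 1 -> legal
B mobility = 8
-- W to move --
(1,0): flips 2 -> legal
(1,1): flips 1 -> legal
(1,2): flips 2 -> legal
(2,0): no bracket -> illegal
(2,4): no bracket -> illegal
(3,0): no bracket -> illegal
(3,1): flips 2 -> legal
(3,4): no bracket -> illegal
(3,5): no bracket -> illegal
(4,1): flips 2 -> legal
(4,5): flips 1 -> legal
(5,3): no bracket -> illegal
(5,4): no bracket -> illegal
W mobility = 6

Answer: B=8 W=6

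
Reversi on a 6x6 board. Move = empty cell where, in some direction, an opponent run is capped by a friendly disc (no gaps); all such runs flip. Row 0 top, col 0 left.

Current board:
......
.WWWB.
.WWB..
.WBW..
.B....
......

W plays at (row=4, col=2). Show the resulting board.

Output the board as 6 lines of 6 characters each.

Answer: ......
.WWWB.
.WWB..
.WWW..
.BW...
......

Derivation:
Place W at (4,2); scan 8 dirs for brackets.
Dir NW: first cell 'W' (not opp) -> no flip
Dir N: opp run (3,2) capped by W -> flip
Dir NE: first cell 'W' (not opp) -> no flip
Dir W: opp run (4,1), next='.' -> no flip
Dir E: first cell '.' (not opp) -> no flip
Dir SW: first cell '.' (not opp) -> no flip
Dir S: first cell '.' (not opp) -> no flip
Dir SE: first cell '.' (not opp) -> no flip
All flips: (3,2)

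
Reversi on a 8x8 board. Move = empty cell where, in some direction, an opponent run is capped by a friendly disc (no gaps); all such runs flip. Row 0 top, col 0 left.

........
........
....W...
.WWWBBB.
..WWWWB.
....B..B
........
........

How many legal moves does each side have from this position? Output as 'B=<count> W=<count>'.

Answer: B=9 W=9

Derivation:
-- B to move --
(1,3): flips 1 -> legal
(1,4): flips 1 -> legal
(1,5): no bracket -> illegal
(2,0): no bracket -> illegal
(2,1): flips 2 -> legal
(2,2): no bracket -> illegal
(2,3): no bracket -> illegal
(2,5): no bracket -> illegal
(3,0): flips 3 -> legal
(4,0): no bracket -> illegal
(4,1): flips 4 -> legal
(5,1): no bracket -> illegal
(5,2): flips 1 -> legal
(5,3): flips 1 -> legal
(5,5): flips 1 -> legal
(5,6): flips 1 -> legal
B mobility = 9
-- W to move --
(2,3): flips 1 -> legal
(2,5): flips 2 -> legal
(2,6): flips 1 -> legal
(2,7): flips 1 -> legal
(3,7): flips 3 -> legal
(4,7): flips 1 -> legal
(5,3): no bracket -> illegal
(5,5): no bracket -> illegal
(5,6): no bracket -> illegal
(6,3): flips 1 -> legal
(6,4): flips 1 -> legal
(6,5): flips 1 -> legal
(6,6): no bracket -> illegal
(6,7): no bracket -> illegal
W mobility = 9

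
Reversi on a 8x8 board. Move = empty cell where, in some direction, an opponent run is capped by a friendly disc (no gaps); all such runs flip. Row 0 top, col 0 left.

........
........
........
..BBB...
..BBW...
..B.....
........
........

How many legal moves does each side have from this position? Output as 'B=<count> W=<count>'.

-- B to move --
(3,5): no bracket -> illegal
(4,5): flips 1 -> legal
(5,3): no bracket -> illegal
(5,4): flips 1 -> legal
(5,5): flips 1 -> legal
B mobility = 3
-- W to move --
(2,1): no bracket -> illegal
(2,2): flips 1 -> legal
(2,3): no bracket -> illegal
(2,4): flips 1 -> legal
(2,5): no bracket -> illegal
(3,1): no bracket -> illegal
(3,5): no bracket -> illegal
(4,1): flips 2 -> legal
(4,5): no bracket -> illegal
(5,1): no bracket -> illegal
(5,3): no bracket -> illegal
(5,4): no bracket -> illegal
(6,1): no bracket -> illegal
(6,2): no bracket -> illegal
(6,3): no bracket -> illegal
W mobility = 3

Answer: B=3 W=3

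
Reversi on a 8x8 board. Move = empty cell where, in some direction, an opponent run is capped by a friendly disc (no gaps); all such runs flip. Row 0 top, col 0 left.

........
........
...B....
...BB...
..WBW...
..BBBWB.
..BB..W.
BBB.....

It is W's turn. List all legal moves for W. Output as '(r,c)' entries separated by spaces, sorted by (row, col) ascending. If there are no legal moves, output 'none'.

(1,2): no bracket -> illegal
(1,3): no bracket -> illegal
(1,4): no bracket -> illegal
(2,2): flips 1 -> legal
(2,4): flips 2 -> legal
(2,5): no bracket -> illegal
(3,2): no bracket -> illegal
(3,5): no bracket -> illegal
(4,1): no bracket -> illegal
(4,5): no bracket -> illegal
(4,6): flips 1 -> legal
(4,7): no bracket -> illegal
(5,1): flips 3 -> legal
(5,7): flips 1 -> legal
(6,0): no bracket -> illegal
(6,1): no bracket -> illegal
(6,4): flips 2 -> legal
(6,5): no bracket -> illegal
(6,7): no bracket -> illegal
(7,3): no bracket -> illegal
(7,4): no bracket -> illegal

Answer: (2,2) (2,4) (4,6) (5,1) (5,7) (6,4)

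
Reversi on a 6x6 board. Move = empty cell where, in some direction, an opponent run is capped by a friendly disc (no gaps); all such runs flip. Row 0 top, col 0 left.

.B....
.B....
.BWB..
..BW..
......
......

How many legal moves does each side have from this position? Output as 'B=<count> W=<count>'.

-- B to move --
(1,2): flips 1 -> legal
(1,3): no bracket -> illegal
(2,4): no bracket -> illegal
(3,1): no bracket -> illegal
(3,4): flips 1 -> legal
(4,2): no bracket -> illegal
(4,3): flips 1 -> legal
(4,4): flips 2 -> legal
B mobility = 4
-- W to move --
(0,0): flips 1 -> legal
(0,2): no bracket -> illegal
(1,0): no bracket -> illegal
(1,2): no bracket -> illegal
(1,3): flips 1 -> legal
(1,4): no bracket -> illegal
(2,0): flips 1 -> legal
(2,4): flips 1 -> legal
(3,0): no bracket -> illegal
(3,1): flips 1 -> legal
(3,4): no bracket -> illegal
(4,1): no bracket -> illegal
(4,2): flips 1 -> legal
(4,3): no bracket -> illegal
W mobility = 6

Answer: B=4 W=6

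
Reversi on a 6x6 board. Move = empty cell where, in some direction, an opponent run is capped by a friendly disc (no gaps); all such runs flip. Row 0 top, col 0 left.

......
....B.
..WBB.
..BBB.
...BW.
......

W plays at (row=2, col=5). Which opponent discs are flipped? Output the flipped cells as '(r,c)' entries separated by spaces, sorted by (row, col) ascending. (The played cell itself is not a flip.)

Answer: (2,3) (2,4)

Derivation:
Dir NW: opp run (1,4), next='.' -> no flip
Dir N: first cell '.' (not opp) -> no flip
Dir NE: edge -> no flip
Dir W: opp run (2,4) (2,3) capped by W -> flip
Dir E: edge -> no flip
Dir SW: opp run (3,4) (4,3), next='.' -> no flip
Dir S: first cell '.' (not opp) -> no flip
Dir SE: edge -> no flip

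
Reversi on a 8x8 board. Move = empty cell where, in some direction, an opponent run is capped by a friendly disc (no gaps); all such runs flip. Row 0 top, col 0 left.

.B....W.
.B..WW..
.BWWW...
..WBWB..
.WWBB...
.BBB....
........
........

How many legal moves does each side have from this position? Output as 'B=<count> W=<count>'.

-- B to move --
(0,3): no bracket -> illegal
(0,4): flips 3 -> legal
(0,5): no bracket -> illegal
(0,7): no bracket -> illegal
(1,2): flips 3 -> legal
(1,3): flips 2 -> legal
(1,6): no bracket -> illegal
(1,7): no bracket -> illegal
(2,5): flips 4 -> legal
(2,6): no bracket -> illegal
(3,0): flips 1 -> legal
(3,1): flips 3 -> legal
(4,0): flips 2 -> legal
(4,5): no bracket -> illegal
(5,0): no bracket -> illegal
B mobility = 7
-- W to move --
(0,0): flips 1 -> legal
(0,2): no bracket -> illegal
(1,0): flips 1 -> legal
(1,2): no bracket -> illegal
(2,0): flips 1 -> legal
(2,5): no bracket -> illegal
(2,6): no bracket -> illegal
(3,0): no bracket -> illegal
(3,1): no bracket -> illegal
(3,6): flips 1 -> legal
(4,0): no bracket -> illegal
(4,5): flips 2 -> legal
(4,6): flips 1 -> legal
(5,0): no bracket -> illegal
(5,4): flips 2 -> legal
(5,5): flips 2 -> legal
(6,0): flips 1 -> legal
(6,1): flips 3 -> legal
(6,2): flips 1 -> legal
(6,3): flips 4 -> legal
(6,4): flips 1 -> legal
W mobility = 13

Answer: B=7 W=13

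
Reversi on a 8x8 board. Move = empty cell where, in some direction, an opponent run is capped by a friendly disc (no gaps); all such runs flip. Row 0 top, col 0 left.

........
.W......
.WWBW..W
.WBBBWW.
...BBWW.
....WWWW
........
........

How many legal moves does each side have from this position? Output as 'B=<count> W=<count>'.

-- B to move --
(0,0): flips 2 -> legal
(0,1): no bracket -> illegal
(0,2): no bracket -> illegal
(1,0): flips 1 -> legal
(1,2): flips 1 -> legal
(1,3): no bracket -> illegal
(1,4): flips 1 -> legal
(1,5): flips 1 -> legal
(1,6): no bracket -> illegal
(1,7): no bracket -> illegal
(2,0): flips 2 -> legal
(2,5): flips 1 -> legal
(2,6): flips 1 -> legal
(3,0): flips 1 -> legal
(3,7): flips 2 -> legal
(4,0): no bracket -> illegal
(4,1): no bracket -> illegal
(4,2): no bracket -> illegal
(4,7): flips 2 -> legal
(5,3): no bracket -> illegal
(6,3): no bracket -> illegal
(6,4): flips 1 -> legal
(6,5): flips 1 -> legal
(6,6): flips 1 -> legal
(6,7): flips 2 -> legal
B mobility = 15
-- W to move --
(1,2): flips 2 -> legal
(1,3): no bracket -> illegal
(1,4): no bracket -> illegal
(2,5): no bracket -> illegal
(4,1): no bracket -> illegal
(4,2): flips 4 -> legal
(5,2): no bracket -> illegal
(5,3): flips 1 -> legal
W mobility = 3

Answer: B=15 W=3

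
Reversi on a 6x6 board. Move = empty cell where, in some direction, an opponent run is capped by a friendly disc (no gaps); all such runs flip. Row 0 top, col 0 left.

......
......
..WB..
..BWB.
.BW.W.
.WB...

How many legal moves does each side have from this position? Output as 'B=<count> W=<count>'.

-- B to move --
(1,1): no bracket -> illegal
(1,2): flips 1 -> legal
(1,3): no bracket -> illegal
(2,1): flips 1 -> legal
(2,4): no bracket -> illegal
(3,1): no bracket -> illegal
(3,5): no bracket -> illegal
(4,0): no bracket -> illegal
(4,3): flips 2 -> legal
(4,5): no bracket -> illegal
(5,0): flips 1 -> legal
(5,3): no bracket -> illegal
(5,4): flips 1 -> legal
(5,5): no bracket -> illegal
B mobility = 5
-- W to move --
(1,2): no bracket -> illegal
(1,3): flips 1 -> legal
(1,4): no bracket -> illegal
(2,1): no bracket -> illegal
(2,4): flips 2 -> legal
(2,5): no bracket -> illegal
(3,0): no bracket -> illegal
(3,1): flips 2 -> legal
(3,5): flips 1 -> legal
(4,0): flips 1 -> legal
(4,3): no bracket -> illegal
(4,5): no bracket -> illegal
(5,0): no bracket -> illegal
(5,3): flips 1 -> legal
W mobility = 6

Answer: B=5 W=6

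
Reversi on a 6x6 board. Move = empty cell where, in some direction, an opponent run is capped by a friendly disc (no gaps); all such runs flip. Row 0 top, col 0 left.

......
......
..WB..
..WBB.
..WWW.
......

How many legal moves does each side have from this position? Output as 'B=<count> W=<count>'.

-- B to move --
(1,1): flips 1 -> legal
(1,2): no bracket -> illegal
(1,3): no bracket -> illegal
(2,1): flips 1 -> legal
(3,1): flips 1 -> legal
(3,5): no bracket -> illegal
(4,1): flips 1 -> legal
(4,5): no bracket -> illegal
(5,1): flips 1 -> legal
(5,2): flips 1 -> legal
(5,3): flips 1 -> legal
(5,4): flips 1 -> legal
(5,5): flips 1 -> legal
B mobility = 9
-- W to move --
(1,2): no bracket -> illegal
(1,3): flips 2 -> legal
(1,4): flips 1 -> legal
(2,4): flips 3 -> legal
(2,5): flips 1 -> legal
(3,5): flips 2 -> legal
(4,5): no bracket -> illegal
W mobility = 5

Answer: B=9 W=5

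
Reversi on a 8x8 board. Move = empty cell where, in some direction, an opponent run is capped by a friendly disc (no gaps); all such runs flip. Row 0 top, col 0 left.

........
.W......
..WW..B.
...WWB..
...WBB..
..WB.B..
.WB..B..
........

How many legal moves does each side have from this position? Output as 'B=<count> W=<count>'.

-- B to move --
(0,0): flips 3 -> legal
(0,1): no bracket -> illegal
(0,2): no bracket -> illegal
(1,0): no bracket -> illegal
(1,2): flips 2 -> legal
(1,3): flips 3 -> legal
(1,4): no bracket -> illegal
(2,0): no bracket -> illegal
(2,1): no bracket -> illegal
(2,4): flips 1 -> legal
(2,5): no bracket -> illegal
(3,1): no bracket -> illegal
(3,2): flips 2 -> legal
(4,1): no bracket -> illegal
(4,2): flips 2 -> legal
(5,0): no bracket -> illegal
(5,1): flips 1 -> legal
(5,4): no bracket -> illegal
(6,0): flips 1 -> legal
(6,3): no bracket -> illegal
(7,0): no bracket -> illegal
(7,1): no bracket -> illegal
(7,2): no bracket -> illegal
B mobility = 8
-- W to move --
(1,5): no bracket -> illegal
(1,6): no bracket -> illegal
(1,7): no bracket -> illegal
(2,4): no bracket -> illegal
(2,5): no bracket -> illegal
(2,7): no bracket -> illegal
(3,6): flips 1 -> legal
(3,7): no bracket -> illegal
(4,2): no bracket -> illegal
(4,6): flips 2 -> legal
(5,1): no bracket -> illegal
(5,4): flips 2 -> legal
(5,6): flips 1 -> legal
(6,3): flips 2 -> legal
(6,4): no bracket -> illegal
(6,6): flips 2 -> legal
(7,1): no bracket -> illegal
(7,2): flips 1 -> legal
(7,3): no bracket -> illegal
(7,4): no bracket -> illegal
(7,5): no bracket -> illegal
(7,6): no bracket -> illegal
W mobility = 7

Answer: B=8 W=7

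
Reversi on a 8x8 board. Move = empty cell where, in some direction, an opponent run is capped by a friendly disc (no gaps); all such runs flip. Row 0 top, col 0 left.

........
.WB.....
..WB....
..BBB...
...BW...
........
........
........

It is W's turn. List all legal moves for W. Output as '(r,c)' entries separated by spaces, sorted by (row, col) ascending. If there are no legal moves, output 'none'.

Answer: (0,2) (1,3) (2,4) (4,2)

Derivation:
(0,1): no bracket -> illegal
(0,2): flips 1 -> legal
(0,3): no bracket -> illegal
(1,3): flips 1 -> legal
(1,4): no bracket -> illegal
(2,1): no bracket -> illegal
(2,4): flips 2 -> legal
(2,5): no bracket -> illegal
(3,1): no bracket -> illegal
(3,5): no bracket -> illegal
(4,1): no bracket -> illegal
(4,2): flips 2 -> legal
(4,5): no bracket -> illegal
(5,2): no bracket -> illegal
(5,3): no bracket -> illegal
(5,4): no bracket -> illegal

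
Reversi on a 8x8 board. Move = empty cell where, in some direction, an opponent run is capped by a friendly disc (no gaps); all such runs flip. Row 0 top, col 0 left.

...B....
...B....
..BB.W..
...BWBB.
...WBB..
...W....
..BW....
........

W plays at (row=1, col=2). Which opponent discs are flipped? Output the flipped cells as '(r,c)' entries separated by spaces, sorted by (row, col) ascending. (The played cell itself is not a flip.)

Dir NW: first cell '.' (not opp) -> no flip
Dir N: first cell '.' (not opp) -> no flip
Dir NE: opp run (0,3), next=edge -> no flip
Dir W: first cell '.' (not opp) -> no flip
Dir E: opp run (1,3), next='.' -> no flip
Dir SW: first cell '.' (not opp) -> no flip
Dir S: opp run (2,2), next='.' -> no flip
Dir SE: opp run (2,3) capped by W -> flip

Answer: (2,3)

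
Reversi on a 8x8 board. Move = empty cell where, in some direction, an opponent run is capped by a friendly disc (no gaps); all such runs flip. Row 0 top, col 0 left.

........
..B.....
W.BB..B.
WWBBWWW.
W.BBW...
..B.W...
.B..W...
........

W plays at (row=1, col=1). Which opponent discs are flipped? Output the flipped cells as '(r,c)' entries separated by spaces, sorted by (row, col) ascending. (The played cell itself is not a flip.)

Dir NW: first cell '.' (not opp) -> no flip
Dir N: first cell '.' (not opp) -> no flip
Dir NE: first cell '.' (not opp) -> no flip
Dir W: first cell '.' (not opp) -> no flip
Dir E: opp run (1,2), next='.' -> no flip
Dir SW: first cell 'W' (not opp) -> no flip
Dir S: first cell '.' (not opp) -> no flip
Dir SE: opp run (2,2) (3,3) capped by W -> flip

Answer: (2,2) (3,3)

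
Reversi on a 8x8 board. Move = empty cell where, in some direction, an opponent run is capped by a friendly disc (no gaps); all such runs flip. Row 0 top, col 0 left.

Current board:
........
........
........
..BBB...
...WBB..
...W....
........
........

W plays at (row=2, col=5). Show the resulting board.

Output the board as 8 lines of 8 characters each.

Answer: ........
........
.....W..
..BBW...
...WBB..
...W....
........
........

Derivation:
Place W at (2,5); scan 8 dirs for brackets.
Dir NW: first cell '.' (not opp) -> no flip
Dir N: first cell '.' (not opp) -> no flip
Dir NE: first cell '.' (not opp) -> no flip
Dir W: first cell '.' (not opp) -> no flip
Dir E: first cell '.' (not opp) -> no flip
Dir SW: opp run (3,4) capped by W -> flip
Dir S: first cell '.' (not opp) -> no flip
Dir SE: first cell '.' (not opp) -> no flip
All flips: (3,4)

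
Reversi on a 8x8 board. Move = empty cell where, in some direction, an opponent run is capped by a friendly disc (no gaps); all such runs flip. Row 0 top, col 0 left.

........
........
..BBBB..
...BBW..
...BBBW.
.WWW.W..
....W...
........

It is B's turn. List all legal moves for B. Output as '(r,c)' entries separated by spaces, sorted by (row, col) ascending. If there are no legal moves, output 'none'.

Answer: (2,6) (3,6) (4,7) (5,7) (6,1) (6,2) (6,3) (6,5) (6,6)

Derivation:
(2,6): flips 1 -> legal
(3,6): flips 1 -> legal
(3,7): no bracket -> illegal
(4,0): no bracket -> illegal
(4,1): no bracket -> illegal
(4,2): no bracket -> illegal
(4,7): flips 1 -> legal
(5,0): no bracket -> illegal
(5,4): no bracket -> illegal
(5,6): no bracket -> illegal
(5,7): flips 2 -> legal
(6,0): no bracket -> illegal
(6,1): flips 1 -> legal
(6,2): flips 1 -> legal
(6,3): flips 1 -> legal
(6,5): flips 1 -> legal
(6,6): flips 1 -> legal
(7,3): no bracket -> illegal
(7,4): no bracket -> illegal
(7,5): no bracket -> illegal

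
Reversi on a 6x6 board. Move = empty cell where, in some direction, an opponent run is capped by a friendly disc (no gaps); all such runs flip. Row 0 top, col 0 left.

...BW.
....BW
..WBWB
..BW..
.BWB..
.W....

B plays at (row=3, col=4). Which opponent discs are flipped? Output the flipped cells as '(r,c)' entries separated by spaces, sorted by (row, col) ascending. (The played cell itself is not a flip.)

Answer: (2,4) (3,3)

Derivation:
Dir NW: first cell 'B' (not opp) -> no flip
Dir N: opp run (2,4) capped by B -> flip
Dir NE: first cell 'B' (not opp) -> no flip
Dir W: opp run (3,3) capped by B -> flip
Dir E: first cell '.' (not opp) -> no flip
Dir SW: first cell 'B' (not opp) -> no flip
Dir S: first cell '.' (not opp) -> no flip
Dir SE: first cell '.' (not opp) -> no flip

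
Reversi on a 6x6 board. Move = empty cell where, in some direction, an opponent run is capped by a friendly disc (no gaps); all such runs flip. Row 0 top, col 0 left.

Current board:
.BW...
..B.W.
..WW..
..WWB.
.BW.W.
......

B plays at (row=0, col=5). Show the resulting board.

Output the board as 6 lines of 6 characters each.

Answer: .BW..B
..B.B.
..WB..
..BWB.
.BW.W.
......

Derivation:
Place B at (0,5); scan 8 dirs for brackets.
Dir NW: edge -> no flip
Dir N: edge -> no flip
Dir NE: edge -> no flip
Dir W: first cell '.' (not opp) -> no flip
Dir E: edge -> no flip
Dir SW: opp run (1,4) (2,3) (3,2) capped by B -> flip
Dir S: first cell '.' (not opp) -> no flip
Dir SE: edge -> no flip
All flips: (1,4) (2,3) (3,2)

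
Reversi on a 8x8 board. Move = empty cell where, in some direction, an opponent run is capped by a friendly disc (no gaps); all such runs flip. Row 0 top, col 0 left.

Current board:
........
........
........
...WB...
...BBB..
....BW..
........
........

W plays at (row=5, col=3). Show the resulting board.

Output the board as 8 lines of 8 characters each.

Answer: ........
........
........
...WB...
...WBB..
...WWW..
........
........

Derivation:
Place W at (5,3); scan 8 dirs for brackets.
Dir NW: first cell '.' (not opp) -> no flip
Dir N: opp run (4,3) capped by W -> flip
Dir NE: opp run (4,4), next='.' -> no flip
Dir W: first cell '.' (not opp) -> no flip
Dir E: opp run (5,4) capped by W -> flip
Dir SW: first cell '.' (not opp) -> no flip
Dir S: first cell '.' (not opp) -> no flip
Dir SE: first cell '.' (not opp) -> no flip
All flips: (4,3) (5,4)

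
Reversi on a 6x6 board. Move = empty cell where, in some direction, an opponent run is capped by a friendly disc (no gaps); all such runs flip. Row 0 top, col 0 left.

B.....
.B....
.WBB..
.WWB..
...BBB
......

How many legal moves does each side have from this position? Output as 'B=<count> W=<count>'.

-- B to move --
(1,0): flips 2 -> legal
(1,2): no bracket -> illegal
(2,0): flips 1 -> legal
(3,0): flips 2 -> legal
(4,0): flips 1 -> legal
(4,1): flips 3 -> legal
(4,2): flips 1 -> legal
B mobility = 6
-- W to move --
(0,1): flips 1 -> legal
(0,2): no bracket -> illegal
(1,0): no bracket -> illegal
(1,2): flips 1 -> legal
(1,3): flips 1 -> legal
(1,4): flips 1 -> legal
(2,0): no bracket -> illegal
(2,4): flips 2 -> legal
(3,4): flips 1 -> legal
(3,5): no bracket -> illegal
(4,2): no bracket -> illegal
(5,2): no bracket -> illegal
(5,3): no bracket -> illegal
(5,4): flips 1 -> legal
(5,5): no bracket -> illegal
W mobility = 7

Answer: B=6 W=7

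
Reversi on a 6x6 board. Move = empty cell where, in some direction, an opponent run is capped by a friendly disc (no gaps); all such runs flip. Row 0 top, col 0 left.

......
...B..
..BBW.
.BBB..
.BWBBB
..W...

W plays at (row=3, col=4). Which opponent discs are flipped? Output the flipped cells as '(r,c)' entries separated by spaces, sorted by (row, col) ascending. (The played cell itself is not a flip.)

Answer: (4,3)

Derivation:
Dir NW: opp run (2,3), next='.' -> no flip
Dir N: first cell 'W' (not opp) -> no flip
Dir NE: first cell '.' (not opp) -> no flip
Dir W: opp run (3,3) (3,2) (3,1), next='.' -> no flip
Dir E: first cell '.' (not opp) -> no flip
Dir SW: opp run (4,3) capped by W -> flip
Dir S: opp run (4,4), next='.' -> no flip
Dir SE: opp run (4,5), next=edge -> no flip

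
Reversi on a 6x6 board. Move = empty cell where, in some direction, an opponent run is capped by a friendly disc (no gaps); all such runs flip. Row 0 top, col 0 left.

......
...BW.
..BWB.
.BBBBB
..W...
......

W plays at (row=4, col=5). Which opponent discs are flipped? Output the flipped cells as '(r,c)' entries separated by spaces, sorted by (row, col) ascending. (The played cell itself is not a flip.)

Answer: (3,4)

Derivation:
Dir NW: opp run (3,4) capped by W -> flip
Dir N: opp run (3,5), next='.' -> no flip
Dir NE: edge -> no flip
Dir W: first cell '.' (not opp) -> no flip
Dir E: edge -> no flip
Dir SW: first cell '.' (not opp) -> no flip
Dir S: first cell '.' (not opp) -> no flip
Dir SE: edge -> no flip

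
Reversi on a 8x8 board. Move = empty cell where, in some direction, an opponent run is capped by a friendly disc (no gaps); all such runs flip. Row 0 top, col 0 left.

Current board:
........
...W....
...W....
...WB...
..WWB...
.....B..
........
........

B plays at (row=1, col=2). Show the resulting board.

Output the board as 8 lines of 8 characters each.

Answer: ........
..BW....
...B....
...WB...
..WWB...
.....B..
........
........

Derivation:
Place B at (1,2); scan 8 dirs for brackets.
Dir NW: first cell '.' (not opp) -> no flip
Dir N: first cell '.' (not opp) -> no flip
Dir NE: first cell '.' (not opp) -> no flip
Dir W: first cell '.' (not opp) -> no flip
Dir E: opp run (1,3), next='.' -> no flip
Dir SW: first cell '.' (not opp) -> no flip
Dir S: first cell '.' (not opp) -> no flip
Dir SE: opp run (2,3) capped by B -> flip
All flips: (2,3)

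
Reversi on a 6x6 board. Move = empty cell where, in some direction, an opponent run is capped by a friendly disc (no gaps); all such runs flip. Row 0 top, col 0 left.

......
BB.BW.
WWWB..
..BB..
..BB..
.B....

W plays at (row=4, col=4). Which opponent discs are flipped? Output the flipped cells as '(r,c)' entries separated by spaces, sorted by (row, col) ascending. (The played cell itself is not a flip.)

Dir NW: opp run (3,3) capped by W -> flip
Dir N: first cell '.' (not opp) -> no flip
Dir NE: first cell '.' (not opp) -> no flip
Dir W: opp run (4,3) (4,2), next='.' -> no flip
Dir E: first cell '.' (not opp) -> no flip
Dir SW: first cell '.' (not opp) -> no flip
Dir S: first cell '.' (not opp) -> no flip
Dir SE: first cell '.' (not opp) -> no flip

Answer: (3,3)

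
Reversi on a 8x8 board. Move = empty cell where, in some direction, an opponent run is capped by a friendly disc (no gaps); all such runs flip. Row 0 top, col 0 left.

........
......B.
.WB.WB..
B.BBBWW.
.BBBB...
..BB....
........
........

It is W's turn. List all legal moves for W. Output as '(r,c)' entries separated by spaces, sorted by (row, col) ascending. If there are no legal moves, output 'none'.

(0,5): no bracket -> illegal
(0,6): no bracket -> illegal
(0,7): no bracket -> illegal
(1,1): no bracket -> illegal
(1,2): no bracket -> illegal
(1,3): no bracket -> illegal
(1,4): flips 1 -> legal
(1,5): flips 1 -> legal
(1,7): no bracket -> illegal
(2,0): no bracket -> illegal
(2,3): flips 1 -> legal
(2,6): flips 1 -> legal
(2,7): no bracket -> illegal
(3,1): flips 3 -> legal
(4,0): no bracket -> illegal
(4,5): no bracket -> illegal
(5,0): no bracket -> illegal
(5,1): flips 2 -> legal
(5,4): flips 4 -> legal
(5,5): no bracket -> illegal
(6,1): no bracket -> illegal
(6,2): flips 2 -> legal
(6,3): no bracket -> illegal
(6,4): no bracket -> illegal

Answer: (1,4) (1,5) (2,3) (2,6) (3,1) (5,1) (5,4) (6,2)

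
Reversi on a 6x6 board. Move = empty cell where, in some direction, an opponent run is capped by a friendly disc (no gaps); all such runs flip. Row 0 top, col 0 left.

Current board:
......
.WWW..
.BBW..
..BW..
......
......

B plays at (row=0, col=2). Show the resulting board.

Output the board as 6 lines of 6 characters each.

Place B at (0,2); scan 8 dirs for brackets.
Dir NW: edge -> no flip
Dir N: edge -> no flip
Dir NE: edge -> no flip
Dir W: first cell '.' (not opp) -> no flip
Dir E: first cell '.' (not opp) -> no flip
Dir SW: opp run (1,1), next='.' -> no flip
Dir S: opp run (1,2) capped by B -> flip
Dir SE: opp run (1,3), next='.' -> no flip
All flips: (1,2)

Answer: ..B...
.WBW..
.BBW..
..BW..
......
......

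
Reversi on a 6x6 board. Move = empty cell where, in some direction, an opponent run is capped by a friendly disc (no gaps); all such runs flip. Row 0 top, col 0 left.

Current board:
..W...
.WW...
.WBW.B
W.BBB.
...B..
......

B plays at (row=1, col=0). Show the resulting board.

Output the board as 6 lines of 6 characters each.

Place B at (1,0); scan 8 dirs for brackets.
Dir NW: edge -> no flip
Dir N: first cell '.' (not opp) -> no flip
Dir NE: first cell '.' (not opp) -> no flip
Dir W: edge -> no flip
Dir E: opp run (1,1) (1,2), next='.' -> no flip
Dir SW: edge -> no flip
Dir S: first cell '.' (not opp) -> no flip
Dir SE: opp run (2,1) capped by B -> flip
All flips: (2,1)

Answer: ..W...
BWW...
.BBW.B
W.BBB.
...B..
......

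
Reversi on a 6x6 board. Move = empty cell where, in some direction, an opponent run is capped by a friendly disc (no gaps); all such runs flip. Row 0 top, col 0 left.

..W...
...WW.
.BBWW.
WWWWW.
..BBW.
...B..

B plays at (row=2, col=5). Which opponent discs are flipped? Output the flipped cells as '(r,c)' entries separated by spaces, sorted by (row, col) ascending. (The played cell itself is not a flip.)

Dir NW: opp run (1,4), next='.' -> no flip
Dir N: first cell '.' (not opp) -> no flip
Dir NE: edge -> no flip
Dir W: opp run (2,4) (2,3) capped by B -> flip
Dir E: edge -> no flip
Dir SW: opp run (3,4) capped by B -> flip
Dir S: first cell '.' (not opp) -> no flip
Dir SE: edge -> no flip

Answer: (2,3) (2,4) (3,4)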